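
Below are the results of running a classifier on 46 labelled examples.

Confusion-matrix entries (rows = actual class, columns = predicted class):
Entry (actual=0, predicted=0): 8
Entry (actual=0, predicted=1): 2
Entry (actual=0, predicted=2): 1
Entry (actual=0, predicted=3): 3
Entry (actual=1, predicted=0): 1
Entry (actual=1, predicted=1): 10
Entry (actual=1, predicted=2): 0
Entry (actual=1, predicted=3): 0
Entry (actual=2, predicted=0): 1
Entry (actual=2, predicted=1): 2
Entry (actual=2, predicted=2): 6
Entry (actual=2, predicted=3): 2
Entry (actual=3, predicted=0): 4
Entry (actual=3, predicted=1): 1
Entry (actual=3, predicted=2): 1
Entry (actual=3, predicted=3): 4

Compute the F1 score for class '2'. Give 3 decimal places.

0.632

Take TP from the diagonal, FP from the rest of the '2' prediction marginal, FN from the rest of the '2' actual marginal.
F1 score = 2·TP/(2·TP+FP+FN).
2: TP=6, FP=1+0+1=2, FN=1+2+2=5 → 12/19 = 0.6316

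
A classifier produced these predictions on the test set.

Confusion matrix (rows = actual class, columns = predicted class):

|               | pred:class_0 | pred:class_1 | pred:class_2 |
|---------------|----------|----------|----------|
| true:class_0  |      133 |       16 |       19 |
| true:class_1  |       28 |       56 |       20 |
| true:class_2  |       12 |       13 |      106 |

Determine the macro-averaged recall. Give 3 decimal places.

0.713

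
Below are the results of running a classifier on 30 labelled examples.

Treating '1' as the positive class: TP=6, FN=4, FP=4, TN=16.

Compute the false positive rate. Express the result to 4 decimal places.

0.2000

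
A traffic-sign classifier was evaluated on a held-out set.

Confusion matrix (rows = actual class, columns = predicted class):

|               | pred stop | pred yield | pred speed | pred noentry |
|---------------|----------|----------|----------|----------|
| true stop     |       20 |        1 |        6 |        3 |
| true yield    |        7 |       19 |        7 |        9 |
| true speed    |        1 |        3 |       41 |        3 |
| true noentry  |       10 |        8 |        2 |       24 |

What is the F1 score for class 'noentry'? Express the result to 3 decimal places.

0.578

Treat 'noentry' as positive and all other classes as negative.
F1 score = 2·TP/(2·TP+FP+FN).
noentry: TP=24, FP=3+9+3=15, FN=10+8+2=20 → 48/83 = 0.5783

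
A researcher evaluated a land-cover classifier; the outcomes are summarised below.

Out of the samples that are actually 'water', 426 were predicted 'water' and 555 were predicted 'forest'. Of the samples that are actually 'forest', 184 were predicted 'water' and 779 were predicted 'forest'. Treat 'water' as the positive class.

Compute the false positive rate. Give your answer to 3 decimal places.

0.191

FPR = FP/(FP+TN) = 184/(184+779) = 0.191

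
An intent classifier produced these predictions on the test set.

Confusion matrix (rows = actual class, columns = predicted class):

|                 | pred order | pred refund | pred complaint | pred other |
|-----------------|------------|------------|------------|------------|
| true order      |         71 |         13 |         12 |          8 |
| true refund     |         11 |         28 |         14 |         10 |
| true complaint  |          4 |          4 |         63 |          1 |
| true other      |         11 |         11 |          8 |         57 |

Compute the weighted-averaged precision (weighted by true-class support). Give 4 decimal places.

Per-class precision (TP/(TP+FP)):
  order: TP=71, FP=11+4+11=26 → 71/97 = 0.73196
  refund: TP=28, FP=13+4+11=28 → 28/56 = 0.50000
  complaint: TP=63, FP=12+14+8=34 → 63/97 = 0.64948
  other: TP=57, FP=8+10+1=19 → 57/76 = 0.75000
Weighted-precision = Σ (supportᵢ/N)·precisionᵢ with N=326: (104/326)·0.73196 + (63/326)·0.50000 + (72/326)·0.64948 + (87/326)·0.75000 = 0.6737

0.6737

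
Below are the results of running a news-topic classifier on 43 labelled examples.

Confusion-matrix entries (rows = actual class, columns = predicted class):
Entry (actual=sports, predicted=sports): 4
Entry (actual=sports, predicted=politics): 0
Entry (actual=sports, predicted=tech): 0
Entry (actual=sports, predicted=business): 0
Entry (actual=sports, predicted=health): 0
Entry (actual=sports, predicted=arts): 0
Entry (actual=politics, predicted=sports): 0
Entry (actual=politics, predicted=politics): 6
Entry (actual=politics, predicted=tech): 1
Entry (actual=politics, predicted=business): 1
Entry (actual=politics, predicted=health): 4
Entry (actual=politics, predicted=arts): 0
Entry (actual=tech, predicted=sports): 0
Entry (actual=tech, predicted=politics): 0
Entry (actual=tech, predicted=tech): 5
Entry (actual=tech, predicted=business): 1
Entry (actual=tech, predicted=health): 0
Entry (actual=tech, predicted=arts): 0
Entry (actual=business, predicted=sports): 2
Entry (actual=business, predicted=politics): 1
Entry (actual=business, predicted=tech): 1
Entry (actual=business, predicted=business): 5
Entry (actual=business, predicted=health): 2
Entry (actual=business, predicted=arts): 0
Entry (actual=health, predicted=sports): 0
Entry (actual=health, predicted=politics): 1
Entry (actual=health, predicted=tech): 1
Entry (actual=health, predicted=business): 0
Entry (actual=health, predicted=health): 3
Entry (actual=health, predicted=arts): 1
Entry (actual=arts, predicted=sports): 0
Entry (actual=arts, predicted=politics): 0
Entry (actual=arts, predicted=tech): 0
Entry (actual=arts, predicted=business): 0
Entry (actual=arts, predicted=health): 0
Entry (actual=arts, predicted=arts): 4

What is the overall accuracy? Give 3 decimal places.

0.628

Accuracy = trace / total = (4+6+5+5+3+4=27) / 43 = 27/43 = 0.628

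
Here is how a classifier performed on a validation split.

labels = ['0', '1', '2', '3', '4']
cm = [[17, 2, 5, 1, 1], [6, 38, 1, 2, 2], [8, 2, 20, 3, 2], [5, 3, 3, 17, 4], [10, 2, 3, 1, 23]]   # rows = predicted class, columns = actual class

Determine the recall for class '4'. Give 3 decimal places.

0.719

Take TP from the diagonal, FP from the rest of the '4' prediction marginal, FN from the rest of the '4' actual marginal.
recall = TP/(TP+FN).
4: TP=23, FN=1+2+2+4=9 → 23/32 = 0.7188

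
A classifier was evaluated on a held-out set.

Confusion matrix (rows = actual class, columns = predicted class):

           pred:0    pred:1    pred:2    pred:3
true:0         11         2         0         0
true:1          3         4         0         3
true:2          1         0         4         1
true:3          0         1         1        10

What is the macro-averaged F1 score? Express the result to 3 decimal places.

Per-class F1 score (2·TP/(2·TP+FP+FN)):
  0: TP=11, FP=3+1+0=4, FN=2+0+0=2 → 22/28 = 0.7857
  1: TP=4, FP=2+0+1=3, FN=3+0+3=6 → 8/17 = 0.4706
  2: TP=4, FP=0+0+1=1, FN=1+0+1=2 → 8/11 = 0.7273
  3: TP=10, FP=0+3+1=4, FN=0+1+1=2 → 20/26 = 0.7692
Macro-F1 score = mean = (0.7857 + 0.4706 + 0.7273 + 0.7692) / 4 = 0.688

0.688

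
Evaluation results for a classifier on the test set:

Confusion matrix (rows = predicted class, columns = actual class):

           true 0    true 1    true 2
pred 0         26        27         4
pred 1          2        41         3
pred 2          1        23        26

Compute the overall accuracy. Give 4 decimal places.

0.6078

Accuracy = trace / total = (26+41+26=93) / 153 = 93/153 = 0.6078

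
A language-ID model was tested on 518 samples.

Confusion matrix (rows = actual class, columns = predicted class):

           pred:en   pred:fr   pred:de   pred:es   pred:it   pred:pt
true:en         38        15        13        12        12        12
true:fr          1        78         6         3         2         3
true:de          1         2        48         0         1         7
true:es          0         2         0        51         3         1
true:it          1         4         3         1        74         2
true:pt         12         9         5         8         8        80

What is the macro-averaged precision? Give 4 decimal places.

0.7080

Per-class precision (TP/(TP+FP)):
  en: TP=38, FP=1+1+0+1+12=15 → 38/53 = 0.71698
  fr: TP=78, FP=15+2+2+4+9=32 → 78/110 = 0.70909
  de: TP=48, FP=13+6+0+3+5=27 → 48/75 = 0.64000
  es: TP=51, FP=12+3+0+1+8=24 → 51/75 = 0.68000
  it: TP=74, FP=12+2+1+3+8=26 → 74/100 = 0.74000
  pt: TP=80, FP=12+3+7+1+2=25 → 80/105 = 0.76190
Macro-precision = mean = (0.71698 + 0.70909 + 0.64000 + 0.68000 + 0.74000 + 0.76190) / 6 = 0.7080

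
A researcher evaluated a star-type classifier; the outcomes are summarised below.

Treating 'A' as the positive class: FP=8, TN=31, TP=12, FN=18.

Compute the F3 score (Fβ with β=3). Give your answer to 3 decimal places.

0.414

Fβ = (1+β²)·TP / ((1+β²)·TP + β²·FN + FP), with β²=9
= 10·12 / (10·12 + 9·18 + 8) = 0.414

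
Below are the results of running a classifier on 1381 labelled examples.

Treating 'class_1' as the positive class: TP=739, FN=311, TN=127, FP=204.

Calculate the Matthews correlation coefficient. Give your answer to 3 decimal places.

0.080

MCC = (TP·TN − FP·FN) / √((TP+FP)(TP+FN)(TN+FP)(TN+FN))
Numerator = 739·127 − 204·311 = 30409
Denominator = √(943·1050·331·438) = √143549966700 = 378879.8843
MCC = 30409 / 378879.8843 = 0.080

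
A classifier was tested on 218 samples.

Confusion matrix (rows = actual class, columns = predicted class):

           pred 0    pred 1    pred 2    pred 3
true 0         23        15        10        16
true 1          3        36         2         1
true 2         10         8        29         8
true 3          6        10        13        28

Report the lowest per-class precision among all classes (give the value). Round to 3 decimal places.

0.522

Per-class precision (TP/(TP+FP)):
  0: TP=23, FP=3+10+6=19 → 23/42 = 0.5476
  1: TP=36, FP=15+8+10=33 → 36/69 = 0.5217
  2: TP=29, FP=10+2+13=25 → 29/54 = 0.5370
  3: TP=28, FP=16+1+8=25 → 28/53 = 0.5283
Lowest is class '1' with precision = 0.522.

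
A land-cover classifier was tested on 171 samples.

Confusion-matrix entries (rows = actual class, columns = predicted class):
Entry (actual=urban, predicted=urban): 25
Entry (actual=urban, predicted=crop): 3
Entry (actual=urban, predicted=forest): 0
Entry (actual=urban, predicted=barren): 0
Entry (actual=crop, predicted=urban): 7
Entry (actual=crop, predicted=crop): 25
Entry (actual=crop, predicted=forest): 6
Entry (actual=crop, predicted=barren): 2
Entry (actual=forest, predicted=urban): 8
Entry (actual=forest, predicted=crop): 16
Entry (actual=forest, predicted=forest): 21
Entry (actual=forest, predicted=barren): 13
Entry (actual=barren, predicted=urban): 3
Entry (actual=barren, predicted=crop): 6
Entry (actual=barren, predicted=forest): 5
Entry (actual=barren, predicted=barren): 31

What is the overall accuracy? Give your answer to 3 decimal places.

Accuracy = trace / total = (25+25+21+31=102) / 171 = 102/171 = 0.596

0.596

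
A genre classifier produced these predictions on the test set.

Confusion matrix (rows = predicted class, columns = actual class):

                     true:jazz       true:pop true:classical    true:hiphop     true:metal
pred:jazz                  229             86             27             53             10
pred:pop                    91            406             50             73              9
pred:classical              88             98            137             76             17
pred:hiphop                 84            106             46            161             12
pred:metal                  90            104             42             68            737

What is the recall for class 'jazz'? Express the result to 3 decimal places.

Treat 'jazz' as positive and all other classes as negative.
recall = TP/(TP+FN).
jazz: TP=229, FN=91+88+84+90=353 → 229/582 = 0.3935

0.393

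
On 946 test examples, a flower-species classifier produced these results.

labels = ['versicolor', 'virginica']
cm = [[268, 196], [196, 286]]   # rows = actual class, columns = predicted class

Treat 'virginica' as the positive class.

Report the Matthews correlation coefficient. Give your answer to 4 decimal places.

MCC = (TP·TN − FP·FN) / √((TP+FP)(TP+FN)(TN+FP)(TN+FN))
Numerator = 286·268 − 196·196 = 38232
Denominator = √(482·482·464·464) = √50018427904 = 223648.0000
MCC = 38232 / 223648.0000 = 0.1709

0.1709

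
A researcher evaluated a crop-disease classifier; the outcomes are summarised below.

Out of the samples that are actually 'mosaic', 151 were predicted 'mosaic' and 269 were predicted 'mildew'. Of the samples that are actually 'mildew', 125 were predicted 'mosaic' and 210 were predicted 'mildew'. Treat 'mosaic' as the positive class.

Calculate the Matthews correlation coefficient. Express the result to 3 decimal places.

-0.014

MCC = (TP·TN − FP·FN) / √((TP+FP)(TP+FN)(TN+FP)(TN+FN))
Numerator = 151·210 − 125·269 = -1915
Denominator = √(276·420·335·479) = √18601102800 = 136385.8600
MCC = -1915 / 136385.8600 = -0.014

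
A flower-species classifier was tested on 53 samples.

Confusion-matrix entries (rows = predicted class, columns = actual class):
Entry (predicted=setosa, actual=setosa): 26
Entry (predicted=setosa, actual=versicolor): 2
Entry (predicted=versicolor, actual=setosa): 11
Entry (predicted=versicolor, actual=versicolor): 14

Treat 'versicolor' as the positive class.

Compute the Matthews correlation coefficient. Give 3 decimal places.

0.531

MCC = (TP·TN − FP·FN) / √((TP+FP)(TP+FN)(TN+FP)(TN+FN))
Numerator = 14·26 − 11·2 = 342
Denominator = √(25·16·37·28) = √414400 = 643.7391
MCC = 342 / 643.7391 = 0.531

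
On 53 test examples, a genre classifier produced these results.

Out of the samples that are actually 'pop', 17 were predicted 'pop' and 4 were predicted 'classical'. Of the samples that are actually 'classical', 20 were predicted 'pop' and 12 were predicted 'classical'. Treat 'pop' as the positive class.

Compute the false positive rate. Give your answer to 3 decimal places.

0.625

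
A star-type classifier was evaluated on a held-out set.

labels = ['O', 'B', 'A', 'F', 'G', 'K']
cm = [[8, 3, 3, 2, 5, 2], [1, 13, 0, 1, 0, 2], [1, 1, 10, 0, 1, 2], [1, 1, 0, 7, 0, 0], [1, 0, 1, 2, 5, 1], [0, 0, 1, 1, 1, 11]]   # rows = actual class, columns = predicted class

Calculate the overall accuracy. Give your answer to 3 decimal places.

Accuracy = trace / total = (8+13+10+7+5+11=54) / 88 = 54/88 = 0.614

0.614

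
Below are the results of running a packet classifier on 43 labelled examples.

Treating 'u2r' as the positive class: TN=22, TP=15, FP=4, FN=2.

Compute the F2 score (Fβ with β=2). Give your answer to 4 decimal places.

0.8621

Fβ = (1+β²)·TP / ((1+β²)·TP + β²·FN + FP), with β²=4
= 5·15 / (5·15 + 4·2 + 4) = 0.8621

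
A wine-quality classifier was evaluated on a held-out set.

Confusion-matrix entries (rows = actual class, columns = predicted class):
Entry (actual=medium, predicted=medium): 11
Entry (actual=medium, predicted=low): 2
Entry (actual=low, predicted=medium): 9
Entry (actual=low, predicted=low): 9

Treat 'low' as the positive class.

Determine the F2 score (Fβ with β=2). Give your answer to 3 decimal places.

Fβ = (1+β²)·TP / ((1+β²)·TP + β²·FN + FP), with β²=4
= 5·9 / (5·9 + 4·9 + 2) = 0.542

0.542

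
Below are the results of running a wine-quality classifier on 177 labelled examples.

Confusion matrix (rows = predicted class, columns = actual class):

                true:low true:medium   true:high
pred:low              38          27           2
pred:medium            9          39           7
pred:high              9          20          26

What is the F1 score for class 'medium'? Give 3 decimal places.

One-vs-rest for 'medium': TP = diagonal; FP = other classes predicted 'medium'; FN = 'medium' predicted as other.
F1 score = 2·TP/(2·TP+FP+FN).
medium: TP=39, FP=9+7=16, FN=27+20=47 → 78/141 = 0.5532

0.553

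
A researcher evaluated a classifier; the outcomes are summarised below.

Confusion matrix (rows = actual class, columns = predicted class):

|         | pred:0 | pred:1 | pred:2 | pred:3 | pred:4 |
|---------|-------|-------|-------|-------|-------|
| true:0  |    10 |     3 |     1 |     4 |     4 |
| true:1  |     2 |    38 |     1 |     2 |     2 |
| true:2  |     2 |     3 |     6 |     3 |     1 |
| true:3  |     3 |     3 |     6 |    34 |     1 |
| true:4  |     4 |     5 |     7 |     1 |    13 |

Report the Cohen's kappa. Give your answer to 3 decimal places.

Observed agreement pₒ = trace/N = 101/159 = 0.6352
Expected agreement pₑ = Σ (rowᵢ·colᵢ)/N² = (22·21 + 45·52 + 15·21 + 47·44 + 30·21)/159² = 0.2300
κ = (pₒ − pₑ)/(1 − pₑ) = (0.6352 − 0.2300)/(1 − 0.2300) = 0.526

0.526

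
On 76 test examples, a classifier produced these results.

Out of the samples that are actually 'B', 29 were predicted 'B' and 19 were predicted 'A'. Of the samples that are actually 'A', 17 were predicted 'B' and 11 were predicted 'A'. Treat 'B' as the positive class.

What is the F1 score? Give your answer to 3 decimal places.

0.617

Precision = TP/(TP+FP) = 29/46 = 0.6304
Recall = TP/(TP+FN) = 29/48 = 0.6042
F1 = 2·TP/(2·TP+FP+FN) = 58/94 = 0.617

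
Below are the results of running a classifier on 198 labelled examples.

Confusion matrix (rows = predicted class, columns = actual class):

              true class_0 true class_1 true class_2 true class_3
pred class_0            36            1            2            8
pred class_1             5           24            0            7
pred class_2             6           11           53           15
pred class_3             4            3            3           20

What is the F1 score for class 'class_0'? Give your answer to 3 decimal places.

0.735

Treat 'class_0' as positive and all other classes as negative.
F1 score = 2·TP/(2·TP+FP+FN).
class_0: TP=36, FP=1+2+8=11, FN=5+6+4=15 → 72/98 = 0.7347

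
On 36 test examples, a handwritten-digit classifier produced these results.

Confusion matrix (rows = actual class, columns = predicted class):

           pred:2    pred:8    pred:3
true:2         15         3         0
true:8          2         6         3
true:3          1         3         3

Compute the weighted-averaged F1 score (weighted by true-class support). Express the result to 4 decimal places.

Per-class F1 score (2·TP/(2·TP+FP+FN)):
  2: TP=15, FP=2+1=3, FN=3+0=3 → 30/36 = 0.83333
  8: TP=6, FP=3+3=6, FN=2+3=5 → 12/23 = 0.52174
  3: TP=3, FP=0+3=3, FN=1+3=4 → 6/13 = 0.46154
Weighted-F1 score = Σ (supportᵢ/N)·F1 scoreᵢ with N=36: (18/36)·0.83333 + (11/36)·0.52174 + (7/36)·0.46154 = 0.6658

0.6658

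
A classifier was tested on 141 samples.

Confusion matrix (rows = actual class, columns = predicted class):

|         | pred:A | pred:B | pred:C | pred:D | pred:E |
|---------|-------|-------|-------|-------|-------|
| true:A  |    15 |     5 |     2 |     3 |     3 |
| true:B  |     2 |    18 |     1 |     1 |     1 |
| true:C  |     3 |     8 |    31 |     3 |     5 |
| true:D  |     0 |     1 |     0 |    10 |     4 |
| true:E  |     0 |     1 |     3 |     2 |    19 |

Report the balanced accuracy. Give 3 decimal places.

Balanced accuracy = mean of per-class recall.
  A: recall = 15/28 = 0.5357
  B: recall = 18/23 = 0.7826
  C: recall = 31/50 = 0.6200
  D: recall = 10/15 = 0.6667
  E: recall = 19/25 = 0.7600
Mean = (0.5357 + 0.7826 + 0.6200 + 0.6667 + 0.7600) / 5 = 0.673

0.673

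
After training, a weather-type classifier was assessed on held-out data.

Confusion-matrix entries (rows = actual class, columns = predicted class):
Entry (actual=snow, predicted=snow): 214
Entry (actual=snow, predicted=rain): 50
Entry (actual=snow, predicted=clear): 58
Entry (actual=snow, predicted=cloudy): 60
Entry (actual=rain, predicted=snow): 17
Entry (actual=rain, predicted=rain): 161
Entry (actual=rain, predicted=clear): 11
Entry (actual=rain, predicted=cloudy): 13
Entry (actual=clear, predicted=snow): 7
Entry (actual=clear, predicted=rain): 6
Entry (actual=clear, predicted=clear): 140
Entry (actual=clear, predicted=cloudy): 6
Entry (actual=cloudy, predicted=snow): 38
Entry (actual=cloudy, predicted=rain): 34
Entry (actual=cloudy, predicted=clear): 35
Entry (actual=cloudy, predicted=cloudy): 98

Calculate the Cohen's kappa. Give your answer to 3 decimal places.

Observed agreement pₒ = trace/N = 613/948 = 0.6466
Expected agreement pₑ = Σ (rowᵢ·colᵢ)/N² = (382·276 + 202·251 + 159·244 + 205·177)/948² = 0.2573
κ = (pₒ − pₑ)/(1 − pₑ) = (0.6466 − 0.2573)/(1 − 0.2573) = 0.524

0.524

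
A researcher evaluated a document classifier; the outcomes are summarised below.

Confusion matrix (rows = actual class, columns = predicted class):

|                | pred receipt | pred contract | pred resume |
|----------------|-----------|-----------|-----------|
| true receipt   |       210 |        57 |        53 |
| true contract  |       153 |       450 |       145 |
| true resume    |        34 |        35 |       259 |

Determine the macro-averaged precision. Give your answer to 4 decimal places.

0.6420

Per-class precision (TP/(TP+FP)):
  receipt: TP=210, FP=153+34=187 → 210/397 = 0.52897
  contract: TP=450, FP=57+35=92 → 450/542 = 0.83026
  resume: TP=259, FP=53+145=198 → 259/457 = 0.56674
Macro-precision = mean = (0.52897 + 0.83026 + 0.56674) / 3 = 0.6420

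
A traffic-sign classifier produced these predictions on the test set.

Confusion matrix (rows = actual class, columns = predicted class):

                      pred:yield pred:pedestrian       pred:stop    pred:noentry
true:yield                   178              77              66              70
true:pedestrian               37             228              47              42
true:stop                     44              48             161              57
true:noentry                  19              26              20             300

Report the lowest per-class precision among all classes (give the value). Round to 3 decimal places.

Per-class precision (TP/(TP+FP)):
  yield: TP=178, FP=37+44+19=100 → 178/278 = 0.6403
  pedestrian: TP=228, FP=77+48+26=151 → 228/379 = 0.6016
  stop: TP=161, FP=66+47+20=133 → 161/294 = 0.5476
  noentry: TP=300, FP=70+42+57=169 → 300/469 = 0.6397
Lowest is class 'stop' with precision = 0.548.

0.548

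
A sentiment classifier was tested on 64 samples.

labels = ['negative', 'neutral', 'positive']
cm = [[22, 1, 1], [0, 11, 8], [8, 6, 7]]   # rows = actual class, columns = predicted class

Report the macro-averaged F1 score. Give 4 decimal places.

Per-class F1 score (2·TP/(2·TP+FP+FN)):
  negative: TP=22, FP=0+8=8, FN=1+1=2 → 44/54 = 0.81481
  neutral: TP=11, FP=1+6=7, FN=0+8=8 → 22/37 = 0.59459
  positive: TP=7, FP=1+8=9, FN=8+6=14 → 14/37 = 0.37838
Macro-F1 score = mean = (0.81481 + 0.59459 + 0.37838) / 3 = 0.5959

0.5959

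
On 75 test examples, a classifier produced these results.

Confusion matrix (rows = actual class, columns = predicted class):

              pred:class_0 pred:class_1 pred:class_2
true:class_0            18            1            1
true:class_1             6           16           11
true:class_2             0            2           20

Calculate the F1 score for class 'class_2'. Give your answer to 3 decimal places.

0.741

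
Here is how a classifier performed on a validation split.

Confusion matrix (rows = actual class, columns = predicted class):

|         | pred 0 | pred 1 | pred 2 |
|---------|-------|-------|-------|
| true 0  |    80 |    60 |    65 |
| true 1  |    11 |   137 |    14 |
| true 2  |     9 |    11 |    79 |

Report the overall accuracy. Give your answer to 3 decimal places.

Accuracy = trace / total = (80+137+79=296) / 466 = 296/466 = 0.635

0.635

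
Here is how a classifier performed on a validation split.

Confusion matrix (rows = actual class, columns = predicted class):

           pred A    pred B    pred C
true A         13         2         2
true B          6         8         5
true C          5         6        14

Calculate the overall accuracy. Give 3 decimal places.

Accuracy = trace / total = (13+8+14=35) / 61 = 35/61 = 0.574

0.574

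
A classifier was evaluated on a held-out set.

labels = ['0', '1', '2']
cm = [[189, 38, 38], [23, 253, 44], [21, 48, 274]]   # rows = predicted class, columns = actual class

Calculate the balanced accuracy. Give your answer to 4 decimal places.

0.7757

Balanced accuracy = mean of per-class recall.
  0: recall = 189/233 = 0.81116
  1: recall = 253/339 = 0.74631
  2: recall = 274/356 = 0.76966
Mean = (0.81116 + 0.74631 + 0.76966) / 3 = 0.7757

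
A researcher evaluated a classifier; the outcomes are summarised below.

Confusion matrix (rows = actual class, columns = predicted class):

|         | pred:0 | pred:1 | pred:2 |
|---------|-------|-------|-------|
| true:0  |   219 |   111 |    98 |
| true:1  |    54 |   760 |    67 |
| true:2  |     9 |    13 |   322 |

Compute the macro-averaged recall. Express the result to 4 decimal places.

0.7701

Per-class recall (TP/(TP+FN)):
  0: TP=219, FN=111+98=209 → 219/428 = 0.51168
  1: TP=760, FN=54+67=121 → 760/881 = 0.86266
  2: TP=322, FN=9+13=22 → 322/344 = 0.93605
Macro-recall = mean = (0.51168 + 0.86266 + 0.93605) / 3 = 0.7701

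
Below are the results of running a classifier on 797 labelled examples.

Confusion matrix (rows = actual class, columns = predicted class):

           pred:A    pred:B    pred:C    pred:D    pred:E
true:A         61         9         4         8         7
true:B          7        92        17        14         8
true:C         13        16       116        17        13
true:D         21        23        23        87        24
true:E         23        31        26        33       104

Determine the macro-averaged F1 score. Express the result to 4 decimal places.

0.5764

Per-class F1 score (2·TP/(2·TP+FP+FN)):
  A: TP=61, FP=7+13+21+23=64, FN=9+4+8+7=28 → 122/214 = 0.57009
  B: TP=92, FP=9+16+23+31=79, FN=7+17+14+8=46 → 184/309 = 0.59547
  C: TP=116, FP=4+17+23+26=70, FN=13+16+17+13=59 → 232/361 = 0.64266
  D: TP=87, FP=8+14+17+33=72, FN=21+23+23+24=91 → 174/337 = 0.51632
  E: TP=104, FP=7+8+13+24=52, FN=23+31+26+33=113 → 208/373 = 0.55764
Macro-F1 score = mean = (0.57009 + 0.59547 + 0.64266 + 0.51632 + 0.55764) / 5 = 0.5764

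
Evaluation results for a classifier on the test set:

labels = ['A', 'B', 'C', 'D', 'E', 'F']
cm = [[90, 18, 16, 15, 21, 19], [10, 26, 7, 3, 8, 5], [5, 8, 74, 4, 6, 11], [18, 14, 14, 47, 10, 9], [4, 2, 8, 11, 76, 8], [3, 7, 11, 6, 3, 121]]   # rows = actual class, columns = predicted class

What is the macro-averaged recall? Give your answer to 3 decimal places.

0.591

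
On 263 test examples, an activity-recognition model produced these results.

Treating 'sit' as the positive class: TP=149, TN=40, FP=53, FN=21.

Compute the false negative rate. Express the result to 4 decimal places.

FNR = FN/(FN+TP) = 21/(21+149) = 0.1235

0.1235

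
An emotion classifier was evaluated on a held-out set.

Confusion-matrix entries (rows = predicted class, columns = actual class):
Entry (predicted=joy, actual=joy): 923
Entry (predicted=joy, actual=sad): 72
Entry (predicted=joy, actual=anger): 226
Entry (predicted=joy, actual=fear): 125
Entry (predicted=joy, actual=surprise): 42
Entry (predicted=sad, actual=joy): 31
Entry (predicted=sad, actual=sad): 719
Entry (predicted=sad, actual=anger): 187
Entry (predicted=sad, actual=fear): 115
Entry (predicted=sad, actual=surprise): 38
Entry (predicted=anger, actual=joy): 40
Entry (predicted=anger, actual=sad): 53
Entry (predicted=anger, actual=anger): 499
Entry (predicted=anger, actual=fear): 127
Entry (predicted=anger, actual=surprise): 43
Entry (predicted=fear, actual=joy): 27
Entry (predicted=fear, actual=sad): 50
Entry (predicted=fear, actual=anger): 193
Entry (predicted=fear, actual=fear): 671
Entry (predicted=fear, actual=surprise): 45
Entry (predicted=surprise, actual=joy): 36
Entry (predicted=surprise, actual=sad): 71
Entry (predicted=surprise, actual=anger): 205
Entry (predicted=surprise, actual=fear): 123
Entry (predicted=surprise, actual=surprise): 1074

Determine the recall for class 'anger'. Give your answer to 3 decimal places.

0.381

Treat 'anger' as positive and all other classes as negative.
recall = TP/(TP+FN).
anger: TP=499, FN=226+187+193+205=811 → 499/1310 = 0.3809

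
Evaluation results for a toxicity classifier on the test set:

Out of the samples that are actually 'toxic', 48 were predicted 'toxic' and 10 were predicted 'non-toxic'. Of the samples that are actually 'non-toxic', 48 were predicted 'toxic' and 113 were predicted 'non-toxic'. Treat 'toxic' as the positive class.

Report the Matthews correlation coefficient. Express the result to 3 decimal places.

MCC = (TP·TN − FP·FN) / √((TP+FP)(TP+FN)(TN+FP)(TN+FN))
Numerator = 48·113 − 48·10 = 4944
Denominator = √(96·58·161·123) = √110263104 = 10500.6240
MCC = 4944 / 10500.6240 = 0.471

0.471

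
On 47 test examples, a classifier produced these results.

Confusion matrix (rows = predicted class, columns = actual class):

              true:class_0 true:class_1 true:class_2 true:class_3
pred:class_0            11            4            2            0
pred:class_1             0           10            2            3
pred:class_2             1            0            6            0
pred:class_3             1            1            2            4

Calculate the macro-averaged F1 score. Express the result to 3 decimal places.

Per-class F1 score (2·TP/(2·TP+FP+FN)):
  class_0: TP=11, FP=4+2+0=6, FN=0+1+1=2 → 22/30 = 0.7333
  class_1: TP=10, FP=0+2+3=5, FN=4+0+1=5 → 20/30 = 0.6667
  class_2: TP=6, FP=1+0+0=1, FN=2+2+2=6 → 12/19 = 0.6316
  class_3: TP=4, FP=1+1+2=4, FN=0+3+0=3 → 8/15 = 0.5333
Macro-F1 score = mean = (0.7333 + 0.6667 + 0.6316 + 0.5333) / 4 = 0.641

0.641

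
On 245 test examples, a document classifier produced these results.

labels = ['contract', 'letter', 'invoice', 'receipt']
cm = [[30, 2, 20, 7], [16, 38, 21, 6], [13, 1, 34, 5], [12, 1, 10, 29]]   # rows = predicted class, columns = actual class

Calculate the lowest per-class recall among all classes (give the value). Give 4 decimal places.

Per-class recall (TP/(TP+FN)):
  contract: TP=30, FN=16+13+12=41 → 30/71 = 0.42254
  letter: TP=38, FN=2+1+1=4 → 38/42 = 0.90476
  invoice: TP=34, FN=20+21+10=51 → 34/85 = 0.40000
  receipt: TP=29, FN=7+6+5=18 → 29/47 = 0.61702
Lowest is class 'invoice' with recall = 0.4000.

0.4000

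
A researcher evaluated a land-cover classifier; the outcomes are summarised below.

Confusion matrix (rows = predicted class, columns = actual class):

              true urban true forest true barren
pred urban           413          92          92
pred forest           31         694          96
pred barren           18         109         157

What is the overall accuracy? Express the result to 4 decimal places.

0.7427

Accuracy = trace / total = (413+694+157=1264) / 1702 = 1264/1702 = 0.7427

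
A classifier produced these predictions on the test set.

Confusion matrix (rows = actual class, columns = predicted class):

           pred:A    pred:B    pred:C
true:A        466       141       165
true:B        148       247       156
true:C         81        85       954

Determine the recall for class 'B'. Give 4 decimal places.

recall = TP/(TP+FN).
B: TP=247, FN=148+156=304 → 247/551 = 0.44828

0.4483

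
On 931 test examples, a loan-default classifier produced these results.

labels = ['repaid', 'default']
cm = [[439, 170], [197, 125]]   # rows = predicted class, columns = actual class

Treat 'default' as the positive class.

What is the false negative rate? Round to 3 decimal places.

FNR = FN/(FN+TP) = 170/(170+125) = 0.576

0.576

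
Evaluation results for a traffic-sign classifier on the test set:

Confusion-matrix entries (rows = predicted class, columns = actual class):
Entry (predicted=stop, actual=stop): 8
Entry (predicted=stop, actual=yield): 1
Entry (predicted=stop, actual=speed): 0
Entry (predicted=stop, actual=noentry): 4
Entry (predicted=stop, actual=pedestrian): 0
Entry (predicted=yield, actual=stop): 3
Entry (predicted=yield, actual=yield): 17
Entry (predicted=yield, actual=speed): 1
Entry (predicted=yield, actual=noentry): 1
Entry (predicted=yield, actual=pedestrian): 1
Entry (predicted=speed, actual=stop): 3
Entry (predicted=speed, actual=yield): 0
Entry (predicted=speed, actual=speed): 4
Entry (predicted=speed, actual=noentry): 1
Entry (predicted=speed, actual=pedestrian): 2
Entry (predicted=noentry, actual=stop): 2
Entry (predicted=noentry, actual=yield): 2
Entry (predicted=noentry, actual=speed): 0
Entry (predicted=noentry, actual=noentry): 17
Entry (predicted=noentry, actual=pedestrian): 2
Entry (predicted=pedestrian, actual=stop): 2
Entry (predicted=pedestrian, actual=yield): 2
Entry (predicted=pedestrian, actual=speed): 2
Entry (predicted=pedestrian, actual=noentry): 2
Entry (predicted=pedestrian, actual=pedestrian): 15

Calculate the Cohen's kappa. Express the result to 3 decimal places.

Observed agreement pₒ = trace/N = 61/92 = 0.6630
Expected agreement pₑ = Σ (rowᵢ·colᵢ)/N² = (18·13 + 22·23 + 7·10 + 25·23 + 20·23)/92² = 0.2180
κ = (pₒ − pₑ)/(1 − pₑ) = (0.6630 − 0.2180)/(1 − 0.2180) = 0.569

0.569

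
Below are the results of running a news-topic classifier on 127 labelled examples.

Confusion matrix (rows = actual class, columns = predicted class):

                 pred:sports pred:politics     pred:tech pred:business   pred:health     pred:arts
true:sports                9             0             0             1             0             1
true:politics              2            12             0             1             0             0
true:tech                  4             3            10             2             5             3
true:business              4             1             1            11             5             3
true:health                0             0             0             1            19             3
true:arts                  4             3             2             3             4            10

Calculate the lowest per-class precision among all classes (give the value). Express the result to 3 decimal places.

0.391

Per-class precision (TP/(TP+FP)):
  sports: TP=9, FP=2+4+4+0+4=14 → 9/23 = 0.3913
  politics: TP=12, FP=0+3+1+0+3=7 → 12/19 = 0.6316
  tech: TP=10, FP=0+0+1+0+2=3 → 10/13 = 0.7692
  business: TP=11, FP=1+1+2+1+3=8 → 11/19 = 0.5789
  health: TP=19, FP=0+0+5+5+4=14 → 19/33 = 0.5758
  arts: TP=10, FP=1+0+3+3+3=10 → 10/20 = 0.5000
Lowest is class 'sports' with precision = 0.391.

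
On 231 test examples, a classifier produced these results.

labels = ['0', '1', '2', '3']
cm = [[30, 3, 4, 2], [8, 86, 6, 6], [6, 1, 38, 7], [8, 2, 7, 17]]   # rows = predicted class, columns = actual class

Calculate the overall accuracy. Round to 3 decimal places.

Accuracy = trace / total = (30+86+38+17=171) / 231 = 171/231 = 0.740

0.740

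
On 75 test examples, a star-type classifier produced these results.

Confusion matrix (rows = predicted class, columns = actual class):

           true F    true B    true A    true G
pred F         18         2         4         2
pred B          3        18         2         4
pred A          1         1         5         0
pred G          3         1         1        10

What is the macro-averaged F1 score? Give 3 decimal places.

0.653

Per-class F1 score (2·TP/(2·TP+FP+FN)):
  F: TP=18, FP=2+4+2=8, FN=3+1+3=7 → 36/51 = 0.7059
  B: TP=18, FP=3+2+4=9, FN=2+1+1=4 → 36/49 = 0.7347
  A: TP=5, FP=1+1+0=2, FN=4+2+1=7 → 10/19 = 0.5263
  G: TP=10, FP=3+1+1=5, FN=2+4+0=6 → 20/31 = 0.6452
Macro-F1 score = mean = (0.7059 + 0.7347 + 0.5263 + 0.6452) / 4 = 0.653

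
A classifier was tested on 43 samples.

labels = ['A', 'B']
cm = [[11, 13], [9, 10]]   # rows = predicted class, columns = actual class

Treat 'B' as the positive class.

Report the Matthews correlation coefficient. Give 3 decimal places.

MCC = (TP·TN − FP·FN) / √((TP+FP)(TP+FN)(TN+FP)(TN+FN))
Numerator = 10·11 − 9·13 = -7
Denominator = √(19·23·20·24) = √209760 = 457.9956
MCC = -7 / 457.9956 = -0.015

-0.015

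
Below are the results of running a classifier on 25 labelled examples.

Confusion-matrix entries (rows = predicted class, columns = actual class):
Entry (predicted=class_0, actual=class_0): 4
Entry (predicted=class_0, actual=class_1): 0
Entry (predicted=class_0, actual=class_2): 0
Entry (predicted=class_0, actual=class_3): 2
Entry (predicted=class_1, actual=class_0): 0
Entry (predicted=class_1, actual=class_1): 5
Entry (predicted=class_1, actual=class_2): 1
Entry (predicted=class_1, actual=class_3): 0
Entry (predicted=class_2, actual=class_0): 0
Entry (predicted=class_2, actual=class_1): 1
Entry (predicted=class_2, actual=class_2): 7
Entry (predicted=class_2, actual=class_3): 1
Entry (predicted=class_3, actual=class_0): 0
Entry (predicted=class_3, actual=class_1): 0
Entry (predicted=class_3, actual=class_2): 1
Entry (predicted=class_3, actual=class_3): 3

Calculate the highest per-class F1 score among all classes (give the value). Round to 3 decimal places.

0.833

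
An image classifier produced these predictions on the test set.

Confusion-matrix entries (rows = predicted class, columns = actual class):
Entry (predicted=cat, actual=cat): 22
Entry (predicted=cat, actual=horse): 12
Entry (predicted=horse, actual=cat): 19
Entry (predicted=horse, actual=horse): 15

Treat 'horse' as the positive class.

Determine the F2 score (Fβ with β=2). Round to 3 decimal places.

Fβ = (1+β²)·TP / ((1+β²)·TP + β²·FN + FP), with β²=4
= 5·15 / (5·15 + 4·12 + 19) = 0.528

0.528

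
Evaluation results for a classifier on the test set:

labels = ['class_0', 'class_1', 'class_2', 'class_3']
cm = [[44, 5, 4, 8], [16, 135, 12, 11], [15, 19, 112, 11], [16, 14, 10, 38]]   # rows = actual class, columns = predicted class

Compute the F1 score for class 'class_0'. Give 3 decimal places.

One-vs-rest for 'class_0': TP = diagonal; FP = other classes predicted 'class_0'; FN = 'class_0' predicted as other.
F1 score = 2·TP/(2·TP+FP+FN).
class_0: TP=44, FP=16+15+16=47, FN=5+4+8=17 → 88/152 = 0.5789

0.579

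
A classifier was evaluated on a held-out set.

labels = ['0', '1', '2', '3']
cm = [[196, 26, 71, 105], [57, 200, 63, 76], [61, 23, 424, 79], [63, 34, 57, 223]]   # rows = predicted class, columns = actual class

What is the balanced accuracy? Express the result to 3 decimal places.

Balanced accuracy = mean of per-class recall.
  0: recall = 196/377 = 0.5199
  1: recall = 200/283 = 0.7067
  2: recall = 424/615 = 0.6894
  3: recall = 223/483 = 0.4617
Mean = (0.5199 + 0.7067 + 0.6894 + 0.4617) / 4 = 0.594

0.594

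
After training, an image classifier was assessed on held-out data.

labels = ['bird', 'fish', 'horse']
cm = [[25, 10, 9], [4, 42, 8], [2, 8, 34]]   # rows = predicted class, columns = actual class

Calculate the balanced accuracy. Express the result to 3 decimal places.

0.724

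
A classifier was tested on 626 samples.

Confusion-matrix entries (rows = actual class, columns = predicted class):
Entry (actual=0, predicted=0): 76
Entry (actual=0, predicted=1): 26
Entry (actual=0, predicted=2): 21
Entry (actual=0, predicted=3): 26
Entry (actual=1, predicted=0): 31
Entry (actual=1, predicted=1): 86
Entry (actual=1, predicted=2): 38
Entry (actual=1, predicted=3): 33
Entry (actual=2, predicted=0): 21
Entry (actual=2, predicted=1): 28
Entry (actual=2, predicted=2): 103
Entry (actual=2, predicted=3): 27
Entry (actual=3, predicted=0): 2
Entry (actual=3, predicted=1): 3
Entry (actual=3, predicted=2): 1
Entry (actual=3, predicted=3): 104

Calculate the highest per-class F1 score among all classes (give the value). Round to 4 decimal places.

Per-class F1 score (2·TP/(2·TP+FP+FN)):
  0: TP=76, FP=31+21+2=54, FN=26+21+26=73 → 152/279 = 0.54480
  1: TP=86, FP=26+28+3=57, FN=31+38+33=102 → 172/331 = 0.51964
  2: TP=103, FP=21+38+1=60, FN=21+28+27=76 → 206/342 = 0.60234
  3: TP=104, FP=26+33+27=86, FN=2+3+1=6 → 208/300 = 0.69333
Highest is class '3' with F1 score = 0.6933.

0.6933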